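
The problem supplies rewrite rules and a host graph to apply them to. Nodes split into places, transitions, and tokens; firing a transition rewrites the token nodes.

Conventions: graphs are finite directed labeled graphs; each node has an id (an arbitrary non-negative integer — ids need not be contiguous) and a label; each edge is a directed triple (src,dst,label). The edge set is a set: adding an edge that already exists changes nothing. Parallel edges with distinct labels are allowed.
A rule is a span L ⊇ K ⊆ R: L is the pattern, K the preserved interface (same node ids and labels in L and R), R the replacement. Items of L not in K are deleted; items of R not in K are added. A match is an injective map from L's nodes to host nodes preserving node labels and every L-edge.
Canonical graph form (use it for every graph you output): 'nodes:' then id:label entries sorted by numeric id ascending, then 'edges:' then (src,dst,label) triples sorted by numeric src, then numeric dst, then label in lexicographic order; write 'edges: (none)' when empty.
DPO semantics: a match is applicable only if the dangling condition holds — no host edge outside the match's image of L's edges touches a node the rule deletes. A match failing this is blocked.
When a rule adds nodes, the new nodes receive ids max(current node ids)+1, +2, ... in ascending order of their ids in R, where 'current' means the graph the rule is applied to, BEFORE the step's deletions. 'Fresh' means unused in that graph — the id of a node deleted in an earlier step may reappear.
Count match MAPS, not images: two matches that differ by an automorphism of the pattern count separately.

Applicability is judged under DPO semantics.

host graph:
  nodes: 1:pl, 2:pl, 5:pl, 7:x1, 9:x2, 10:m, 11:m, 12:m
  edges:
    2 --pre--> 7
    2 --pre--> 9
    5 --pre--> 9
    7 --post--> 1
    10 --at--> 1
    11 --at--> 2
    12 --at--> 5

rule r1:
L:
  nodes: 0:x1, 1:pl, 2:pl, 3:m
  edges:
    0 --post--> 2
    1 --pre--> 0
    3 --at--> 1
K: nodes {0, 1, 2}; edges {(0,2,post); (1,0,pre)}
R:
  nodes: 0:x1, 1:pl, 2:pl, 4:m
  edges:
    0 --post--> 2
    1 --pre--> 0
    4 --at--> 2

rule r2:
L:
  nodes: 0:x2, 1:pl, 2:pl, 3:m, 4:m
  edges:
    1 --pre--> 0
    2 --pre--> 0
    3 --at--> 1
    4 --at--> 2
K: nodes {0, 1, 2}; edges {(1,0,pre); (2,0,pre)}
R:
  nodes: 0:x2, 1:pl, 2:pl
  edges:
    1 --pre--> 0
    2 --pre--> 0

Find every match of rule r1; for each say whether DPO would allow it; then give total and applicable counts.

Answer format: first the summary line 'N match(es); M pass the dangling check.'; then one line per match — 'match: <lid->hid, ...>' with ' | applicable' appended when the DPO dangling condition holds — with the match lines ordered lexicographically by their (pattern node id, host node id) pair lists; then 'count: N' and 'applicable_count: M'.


1 match(es); 1 pass the dangling check.
match: 0->7, 1->2, 2->1, 3->11 | applicable
count: 1
applicable_count: 1


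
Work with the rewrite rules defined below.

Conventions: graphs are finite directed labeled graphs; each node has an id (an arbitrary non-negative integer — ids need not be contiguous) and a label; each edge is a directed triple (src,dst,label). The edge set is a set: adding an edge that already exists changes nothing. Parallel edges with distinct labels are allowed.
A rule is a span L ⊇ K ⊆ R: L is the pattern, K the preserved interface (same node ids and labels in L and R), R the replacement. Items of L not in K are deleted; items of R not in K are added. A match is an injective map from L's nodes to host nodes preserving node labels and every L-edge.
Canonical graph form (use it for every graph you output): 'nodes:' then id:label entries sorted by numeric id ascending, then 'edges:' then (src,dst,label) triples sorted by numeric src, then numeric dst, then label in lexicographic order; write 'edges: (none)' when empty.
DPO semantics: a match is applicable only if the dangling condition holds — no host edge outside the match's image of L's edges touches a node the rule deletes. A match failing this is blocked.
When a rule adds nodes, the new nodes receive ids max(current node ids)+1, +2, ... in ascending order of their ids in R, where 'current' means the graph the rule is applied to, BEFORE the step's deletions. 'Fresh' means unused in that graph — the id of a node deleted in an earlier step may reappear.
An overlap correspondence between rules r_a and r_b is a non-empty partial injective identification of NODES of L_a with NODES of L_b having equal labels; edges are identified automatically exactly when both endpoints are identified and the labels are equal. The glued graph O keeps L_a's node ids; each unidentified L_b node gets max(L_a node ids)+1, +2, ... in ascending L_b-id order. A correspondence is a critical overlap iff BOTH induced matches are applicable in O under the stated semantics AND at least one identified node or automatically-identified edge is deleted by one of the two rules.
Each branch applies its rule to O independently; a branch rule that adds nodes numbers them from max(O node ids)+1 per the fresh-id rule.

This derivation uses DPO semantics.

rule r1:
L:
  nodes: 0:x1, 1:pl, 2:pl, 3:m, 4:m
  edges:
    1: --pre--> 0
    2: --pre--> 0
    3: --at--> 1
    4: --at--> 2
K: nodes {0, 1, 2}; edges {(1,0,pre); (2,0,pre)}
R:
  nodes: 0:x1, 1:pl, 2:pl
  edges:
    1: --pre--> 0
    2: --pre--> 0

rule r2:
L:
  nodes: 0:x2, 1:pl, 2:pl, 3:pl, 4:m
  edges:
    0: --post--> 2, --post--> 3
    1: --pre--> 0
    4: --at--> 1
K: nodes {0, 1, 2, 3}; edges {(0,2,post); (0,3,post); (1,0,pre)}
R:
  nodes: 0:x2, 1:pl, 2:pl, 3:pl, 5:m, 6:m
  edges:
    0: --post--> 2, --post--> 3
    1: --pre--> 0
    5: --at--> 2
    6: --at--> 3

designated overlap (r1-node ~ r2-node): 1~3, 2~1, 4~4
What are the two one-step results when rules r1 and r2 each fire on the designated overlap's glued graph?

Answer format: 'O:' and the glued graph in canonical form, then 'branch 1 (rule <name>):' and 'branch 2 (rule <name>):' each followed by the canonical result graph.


O:
nodes: 0:x1, 1:pl, 2:pl, 3:m, 4:m, 5:x2, 6:pl
edges: (1,0,pre); (2,0,pre); (2,5,pre); (3,1,at); (4,2,at); (5,1,post); (5,6,post)
branch 1 (rule r1):
nodes: 0:x1, 1:pl, 2:pl, 5:x2, 6:pl
edges: (1,0,pre); (2,0,pre); (2,5,pre); (5,1,post); (5,6,post)
branch 2 (rule r2):
nodes: 0:x1, 1:pl, 2:pl, 3:m, 5:x2, 6:pl, 7:m, 8:m
edges: (1,0,pre); (2,0,pre); (2,5,pre); (3,1,at); (5,1,post); (5,6,post); (7,6,at); (8,1,at)


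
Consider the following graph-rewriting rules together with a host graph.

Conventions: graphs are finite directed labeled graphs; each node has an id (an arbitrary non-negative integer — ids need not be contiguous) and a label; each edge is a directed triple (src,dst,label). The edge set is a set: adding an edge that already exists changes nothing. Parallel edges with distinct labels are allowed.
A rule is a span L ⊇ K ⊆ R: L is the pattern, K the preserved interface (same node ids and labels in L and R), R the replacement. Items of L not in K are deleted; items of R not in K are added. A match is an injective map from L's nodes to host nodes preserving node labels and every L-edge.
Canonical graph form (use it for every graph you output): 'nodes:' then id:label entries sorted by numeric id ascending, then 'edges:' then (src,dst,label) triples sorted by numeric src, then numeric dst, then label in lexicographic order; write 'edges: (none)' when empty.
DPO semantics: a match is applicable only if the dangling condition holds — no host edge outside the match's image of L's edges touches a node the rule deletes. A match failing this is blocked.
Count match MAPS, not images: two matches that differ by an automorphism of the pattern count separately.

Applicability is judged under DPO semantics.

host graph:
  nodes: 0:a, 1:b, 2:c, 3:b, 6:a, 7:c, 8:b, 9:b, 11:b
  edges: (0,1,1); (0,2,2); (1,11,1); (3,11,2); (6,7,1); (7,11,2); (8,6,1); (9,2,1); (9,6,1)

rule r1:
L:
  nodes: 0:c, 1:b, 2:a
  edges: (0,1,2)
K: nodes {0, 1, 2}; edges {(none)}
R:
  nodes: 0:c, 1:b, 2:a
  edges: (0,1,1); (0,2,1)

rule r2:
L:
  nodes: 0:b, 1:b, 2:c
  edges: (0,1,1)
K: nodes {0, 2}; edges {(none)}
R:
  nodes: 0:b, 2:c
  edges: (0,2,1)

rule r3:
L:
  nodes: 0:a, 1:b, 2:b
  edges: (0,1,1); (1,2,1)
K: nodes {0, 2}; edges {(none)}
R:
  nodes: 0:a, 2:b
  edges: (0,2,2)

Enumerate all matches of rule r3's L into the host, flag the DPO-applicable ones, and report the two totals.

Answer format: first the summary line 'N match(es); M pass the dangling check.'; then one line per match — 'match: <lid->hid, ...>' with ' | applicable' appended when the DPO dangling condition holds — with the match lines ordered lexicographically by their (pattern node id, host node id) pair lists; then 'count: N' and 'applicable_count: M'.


1 match(es); 1 pass the dangling check.
match: 0->0, 1->1, 2->11 | applicable
count: 1
applicable_count: 1


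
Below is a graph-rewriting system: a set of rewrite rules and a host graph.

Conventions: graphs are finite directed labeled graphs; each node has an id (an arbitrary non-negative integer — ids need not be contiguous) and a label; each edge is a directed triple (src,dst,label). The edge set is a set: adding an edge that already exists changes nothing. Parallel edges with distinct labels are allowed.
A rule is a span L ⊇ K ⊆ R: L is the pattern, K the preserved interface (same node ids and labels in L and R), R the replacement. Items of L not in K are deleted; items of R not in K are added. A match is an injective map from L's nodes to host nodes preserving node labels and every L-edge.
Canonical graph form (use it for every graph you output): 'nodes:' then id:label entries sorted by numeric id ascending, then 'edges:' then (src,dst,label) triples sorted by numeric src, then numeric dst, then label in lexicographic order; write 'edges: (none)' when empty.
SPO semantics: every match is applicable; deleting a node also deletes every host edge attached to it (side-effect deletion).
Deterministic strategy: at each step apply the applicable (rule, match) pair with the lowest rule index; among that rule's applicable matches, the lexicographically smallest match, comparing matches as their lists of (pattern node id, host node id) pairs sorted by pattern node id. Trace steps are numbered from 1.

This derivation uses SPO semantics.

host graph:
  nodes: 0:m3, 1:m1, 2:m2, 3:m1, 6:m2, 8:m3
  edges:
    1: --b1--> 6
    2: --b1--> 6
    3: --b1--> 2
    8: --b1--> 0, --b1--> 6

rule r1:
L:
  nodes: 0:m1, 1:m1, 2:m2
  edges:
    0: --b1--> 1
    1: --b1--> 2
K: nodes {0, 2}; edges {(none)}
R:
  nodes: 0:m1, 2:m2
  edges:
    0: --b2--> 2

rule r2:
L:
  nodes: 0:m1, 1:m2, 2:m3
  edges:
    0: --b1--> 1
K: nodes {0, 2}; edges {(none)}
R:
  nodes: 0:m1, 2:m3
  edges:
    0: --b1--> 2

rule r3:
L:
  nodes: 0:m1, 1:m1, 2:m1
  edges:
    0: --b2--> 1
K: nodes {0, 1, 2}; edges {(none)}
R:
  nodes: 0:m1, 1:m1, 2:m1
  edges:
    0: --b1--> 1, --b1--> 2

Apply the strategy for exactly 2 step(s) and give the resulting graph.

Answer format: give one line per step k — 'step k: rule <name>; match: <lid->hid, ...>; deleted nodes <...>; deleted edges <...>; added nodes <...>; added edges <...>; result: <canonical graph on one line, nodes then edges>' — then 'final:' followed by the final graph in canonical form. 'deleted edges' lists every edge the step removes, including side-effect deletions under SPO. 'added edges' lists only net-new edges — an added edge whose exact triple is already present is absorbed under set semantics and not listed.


step 1: rule r2; match: 0->1, 1->6, 2->0; deleted nodes 6; deleted edges (1,6,b1); (2,6,b1); (8,6,b1); added nodes (none); added edges (1,0,b1); result: nodes: 0:m3, 1:m1, 2:m2, 3:m1, 8:m3 edges: (1,0,b1); (3,2,b1); (8,0,b1)
step 2: rule r2; match: 0->3, 1->2, 2->0; deleted nodes 2; deleted edges (3,2,b1); added nodes (none); added edges (3,0,b1); result: nodes: 0:m3, 1:m1, 3:m1, 8:m3 edges: (1,0,b1); (3,0,b1); (8,0,b1)
final:
nodes: 0:m3, 1:m1, 3:m1, 8:m3
edges: (1,0,b1); (3,0,b1); (8,0,b1)


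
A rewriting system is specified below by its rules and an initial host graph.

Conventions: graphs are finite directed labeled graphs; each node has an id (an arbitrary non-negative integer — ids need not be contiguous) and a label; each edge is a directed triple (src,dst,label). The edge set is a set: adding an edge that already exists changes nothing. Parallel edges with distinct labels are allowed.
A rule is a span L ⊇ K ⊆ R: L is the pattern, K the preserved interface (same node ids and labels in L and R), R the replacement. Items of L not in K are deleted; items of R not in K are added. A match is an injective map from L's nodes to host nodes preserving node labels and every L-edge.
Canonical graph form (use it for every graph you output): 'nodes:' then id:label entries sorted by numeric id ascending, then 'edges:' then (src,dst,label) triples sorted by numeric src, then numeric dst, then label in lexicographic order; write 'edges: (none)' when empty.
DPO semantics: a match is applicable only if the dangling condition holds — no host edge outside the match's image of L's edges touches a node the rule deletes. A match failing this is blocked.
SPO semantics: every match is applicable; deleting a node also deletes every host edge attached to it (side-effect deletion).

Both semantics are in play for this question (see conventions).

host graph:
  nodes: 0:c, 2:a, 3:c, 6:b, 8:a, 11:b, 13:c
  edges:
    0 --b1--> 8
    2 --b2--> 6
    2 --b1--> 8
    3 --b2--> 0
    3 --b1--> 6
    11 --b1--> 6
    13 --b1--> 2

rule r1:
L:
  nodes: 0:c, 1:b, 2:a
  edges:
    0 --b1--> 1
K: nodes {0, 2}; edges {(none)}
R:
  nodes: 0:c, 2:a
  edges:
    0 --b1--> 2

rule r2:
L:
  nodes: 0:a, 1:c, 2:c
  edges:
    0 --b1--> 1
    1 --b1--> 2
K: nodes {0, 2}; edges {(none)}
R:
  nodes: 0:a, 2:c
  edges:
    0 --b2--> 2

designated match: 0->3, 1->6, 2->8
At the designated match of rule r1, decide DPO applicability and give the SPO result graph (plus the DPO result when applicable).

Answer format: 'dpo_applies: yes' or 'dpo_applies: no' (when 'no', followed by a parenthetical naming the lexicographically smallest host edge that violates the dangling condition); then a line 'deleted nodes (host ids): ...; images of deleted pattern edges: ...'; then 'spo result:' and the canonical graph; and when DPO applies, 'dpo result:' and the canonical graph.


dpo_applies: no
(the rule deletes node 6, which keeps host edge (2,6,b2) outside the match image — the dangling condition fails, DPO blocks; SPO proceeds and side-deletes such edges)
deleted nodes (host ids): 6; images of deleted pattern edges: (3,6,b1)
spo result:
nodes: 0:c, 2:a, 3:c, 8:a, 11:b, 13:c
edges: (0,8,b1); (2,8,b1); (3,0,b2); (3,8,b1); (13,2,b1)


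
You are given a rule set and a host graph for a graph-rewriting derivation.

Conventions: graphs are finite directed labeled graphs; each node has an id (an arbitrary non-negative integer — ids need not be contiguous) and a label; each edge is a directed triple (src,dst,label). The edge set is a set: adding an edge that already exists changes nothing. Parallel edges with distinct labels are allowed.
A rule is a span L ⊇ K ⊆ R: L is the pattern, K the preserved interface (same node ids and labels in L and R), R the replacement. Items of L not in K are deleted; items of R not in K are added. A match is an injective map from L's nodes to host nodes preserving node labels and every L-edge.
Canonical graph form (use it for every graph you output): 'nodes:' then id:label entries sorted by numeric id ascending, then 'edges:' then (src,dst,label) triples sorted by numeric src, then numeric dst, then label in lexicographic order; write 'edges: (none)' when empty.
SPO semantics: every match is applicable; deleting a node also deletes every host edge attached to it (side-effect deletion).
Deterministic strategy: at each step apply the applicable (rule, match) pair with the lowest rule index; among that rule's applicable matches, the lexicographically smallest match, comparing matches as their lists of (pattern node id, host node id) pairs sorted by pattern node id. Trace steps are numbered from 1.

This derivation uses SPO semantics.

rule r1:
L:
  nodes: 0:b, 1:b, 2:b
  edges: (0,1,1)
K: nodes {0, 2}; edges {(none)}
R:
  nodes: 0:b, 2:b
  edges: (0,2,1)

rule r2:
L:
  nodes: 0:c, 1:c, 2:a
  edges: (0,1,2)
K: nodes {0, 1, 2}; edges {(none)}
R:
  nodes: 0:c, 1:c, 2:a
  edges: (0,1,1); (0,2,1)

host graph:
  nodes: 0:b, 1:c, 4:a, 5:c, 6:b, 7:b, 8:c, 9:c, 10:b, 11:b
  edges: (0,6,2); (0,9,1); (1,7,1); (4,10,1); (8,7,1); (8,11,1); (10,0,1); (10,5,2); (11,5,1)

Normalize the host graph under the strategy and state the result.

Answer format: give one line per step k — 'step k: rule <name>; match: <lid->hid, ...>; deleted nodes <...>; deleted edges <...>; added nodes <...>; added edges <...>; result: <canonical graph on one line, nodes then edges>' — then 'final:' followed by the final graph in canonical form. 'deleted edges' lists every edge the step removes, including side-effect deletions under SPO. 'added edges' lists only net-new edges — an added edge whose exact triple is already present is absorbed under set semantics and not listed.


step 1: rule r1; match: 0->10, 1->0, 2->6; deleted nodes 0; deleted edges (0,6,2); (0,9,1); (10,0,1); added nodes (none); added edges (10,6,1); result: nodes: 1:c, 4:a, 5:c, 6:b, 7:b, 8:c, 9:c, 10:b, 11:b edges: (1,7,1); (4,10,1); (8,7,1); (8,11,1); (10,5,2); (10,6,1); (11,5,1)
step 2: rule r1; match: 0->10, 1->6, 2->7; deleted nodes 6; deleted edges (10,6,1); added nodes (none); added edges (10,7,1); result: nodes: 1:c, 4:a, 5:c, 7:b, 8:c, 9:c, 10:b, 11:b edges: (1,7,1); (4,10,1); (8,7,1); (8,11,1); (10,5,2); (10,7,1); (11,5,1)
step 3: rule r1; match: 0->10, 1->7, 2->11; deleted nodes 7; deleted edges (1,7,1); (8,7,1); (10,7,1); added nodes (none); added edges (10,11,1); result: nodes: 1:c, 4:a, 5:c, 8:c, 9:c, 10:b, 11:b edges: (4,10,1); (8,11,1); (10,5,2); (10,11,1); (11,5,1)
final:
nodes: 1:c, 4:a, 5:c, 8:c, 9:c, 10:b, 11:b
edges: (4,10,1); (8,11,1); (10,5,2); (10,11,1); (11,5,1)


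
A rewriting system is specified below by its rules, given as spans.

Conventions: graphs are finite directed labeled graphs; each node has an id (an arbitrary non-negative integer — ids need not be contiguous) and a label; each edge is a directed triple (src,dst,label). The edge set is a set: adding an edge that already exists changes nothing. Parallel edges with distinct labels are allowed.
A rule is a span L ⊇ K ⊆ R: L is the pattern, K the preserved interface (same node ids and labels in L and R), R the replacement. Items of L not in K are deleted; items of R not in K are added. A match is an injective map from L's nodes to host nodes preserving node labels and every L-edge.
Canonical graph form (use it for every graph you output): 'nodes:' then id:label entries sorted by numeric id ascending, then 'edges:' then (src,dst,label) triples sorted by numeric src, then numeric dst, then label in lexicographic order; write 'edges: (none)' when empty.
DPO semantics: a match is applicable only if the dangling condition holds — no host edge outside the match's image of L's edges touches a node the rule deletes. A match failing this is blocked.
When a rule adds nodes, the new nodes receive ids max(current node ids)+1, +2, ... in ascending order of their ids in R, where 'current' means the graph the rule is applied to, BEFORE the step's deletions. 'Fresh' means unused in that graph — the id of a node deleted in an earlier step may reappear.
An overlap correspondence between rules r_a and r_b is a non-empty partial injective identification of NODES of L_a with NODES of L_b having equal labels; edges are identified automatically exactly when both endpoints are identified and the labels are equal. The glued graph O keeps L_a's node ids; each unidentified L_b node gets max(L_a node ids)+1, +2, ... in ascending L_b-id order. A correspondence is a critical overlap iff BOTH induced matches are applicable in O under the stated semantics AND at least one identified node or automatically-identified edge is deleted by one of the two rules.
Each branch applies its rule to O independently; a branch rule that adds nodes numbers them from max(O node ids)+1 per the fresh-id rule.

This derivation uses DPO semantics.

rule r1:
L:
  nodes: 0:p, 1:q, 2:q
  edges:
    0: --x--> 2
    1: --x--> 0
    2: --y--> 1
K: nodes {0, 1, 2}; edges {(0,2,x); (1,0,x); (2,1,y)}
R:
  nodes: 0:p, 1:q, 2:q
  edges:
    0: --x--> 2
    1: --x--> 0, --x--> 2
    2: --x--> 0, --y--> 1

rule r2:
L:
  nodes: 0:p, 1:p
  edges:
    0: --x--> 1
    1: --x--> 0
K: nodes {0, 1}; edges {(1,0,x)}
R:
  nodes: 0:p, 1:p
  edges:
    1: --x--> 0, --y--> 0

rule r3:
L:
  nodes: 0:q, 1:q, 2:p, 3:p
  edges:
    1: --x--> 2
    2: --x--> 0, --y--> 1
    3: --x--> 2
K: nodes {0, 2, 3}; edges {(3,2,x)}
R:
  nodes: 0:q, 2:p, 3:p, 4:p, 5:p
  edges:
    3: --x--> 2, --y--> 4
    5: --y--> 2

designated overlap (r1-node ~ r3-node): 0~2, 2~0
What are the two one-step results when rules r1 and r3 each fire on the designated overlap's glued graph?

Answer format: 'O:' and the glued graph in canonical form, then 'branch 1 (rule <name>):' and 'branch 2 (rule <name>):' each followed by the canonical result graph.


O:
nodes: 0:p, 1:q, 2:q, 3:q, 4:p
edges: (0,2,x); (0,3,y); (1,0,x); (2,1,y); (3,0,x); (4,0,x)
branch 1 (rule r1):
nodes: 0:p, 1:q, 2:q, 3:q, 4:p
edges: (0,2,x); (0,3,y); (1,0,x); (1,2,x); (2,0,x); (2,1,y); (3,0,x); (4,0,x)
branch 2 (rule r3):
nodes: 0:p, 1:q, 2:q, 4:p, 5:p, 6:p
edges: (1,0,x); (2,1,y); (4,0,x); (4,5,y); (6,0,y)


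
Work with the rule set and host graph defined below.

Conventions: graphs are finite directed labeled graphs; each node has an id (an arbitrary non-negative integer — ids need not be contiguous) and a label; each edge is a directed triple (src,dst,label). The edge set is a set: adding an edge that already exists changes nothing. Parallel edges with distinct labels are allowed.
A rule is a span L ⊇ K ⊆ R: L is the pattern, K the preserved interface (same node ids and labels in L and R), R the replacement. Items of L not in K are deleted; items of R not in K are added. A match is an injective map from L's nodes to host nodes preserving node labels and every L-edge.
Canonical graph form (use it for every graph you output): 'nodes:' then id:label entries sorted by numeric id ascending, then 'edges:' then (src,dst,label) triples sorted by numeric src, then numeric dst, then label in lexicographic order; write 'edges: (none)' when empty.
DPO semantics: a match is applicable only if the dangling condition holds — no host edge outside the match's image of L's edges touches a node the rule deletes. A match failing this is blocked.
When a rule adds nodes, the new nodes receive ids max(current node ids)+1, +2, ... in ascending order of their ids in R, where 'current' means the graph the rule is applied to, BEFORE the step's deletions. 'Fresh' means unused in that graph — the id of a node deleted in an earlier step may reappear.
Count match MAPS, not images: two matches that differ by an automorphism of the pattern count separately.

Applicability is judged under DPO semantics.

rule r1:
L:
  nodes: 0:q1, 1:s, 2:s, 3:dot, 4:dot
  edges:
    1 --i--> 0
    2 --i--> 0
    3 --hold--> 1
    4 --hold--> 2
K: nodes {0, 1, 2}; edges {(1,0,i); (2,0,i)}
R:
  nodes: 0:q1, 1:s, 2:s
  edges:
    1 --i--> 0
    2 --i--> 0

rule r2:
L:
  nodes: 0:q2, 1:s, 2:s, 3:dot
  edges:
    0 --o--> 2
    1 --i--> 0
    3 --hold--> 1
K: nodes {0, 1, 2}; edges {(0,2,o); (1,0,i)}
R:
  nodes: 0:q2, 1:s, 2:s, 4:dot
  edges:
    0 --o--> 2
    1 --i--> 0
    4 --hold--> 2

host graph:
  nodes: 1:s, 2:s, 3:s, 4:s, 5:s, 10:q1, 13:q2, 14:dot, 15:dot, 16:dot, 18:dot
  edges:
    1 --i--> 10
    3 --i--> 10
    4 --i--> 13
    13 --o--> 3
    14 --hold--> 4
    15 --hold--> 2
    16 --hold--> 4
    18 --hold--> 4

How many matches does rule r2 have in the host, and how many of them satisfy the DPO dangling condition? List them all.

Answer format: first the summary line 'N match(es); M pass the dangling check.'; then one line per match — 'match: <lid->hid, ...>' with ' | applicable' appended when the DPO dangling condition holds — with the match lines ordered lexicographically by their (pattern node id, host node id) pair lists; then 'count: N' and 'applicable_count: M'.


3 match(es); 3 pass the dangling check.
match: 0->13, 1->4, 2->3, 3->14 | applicable
match: 0->13, 1->4, 2->3, 3->16 | applicable
match: 0->13, 1->4, 2->3, 3->18 | applicable
count: 3
applicable_count: 3


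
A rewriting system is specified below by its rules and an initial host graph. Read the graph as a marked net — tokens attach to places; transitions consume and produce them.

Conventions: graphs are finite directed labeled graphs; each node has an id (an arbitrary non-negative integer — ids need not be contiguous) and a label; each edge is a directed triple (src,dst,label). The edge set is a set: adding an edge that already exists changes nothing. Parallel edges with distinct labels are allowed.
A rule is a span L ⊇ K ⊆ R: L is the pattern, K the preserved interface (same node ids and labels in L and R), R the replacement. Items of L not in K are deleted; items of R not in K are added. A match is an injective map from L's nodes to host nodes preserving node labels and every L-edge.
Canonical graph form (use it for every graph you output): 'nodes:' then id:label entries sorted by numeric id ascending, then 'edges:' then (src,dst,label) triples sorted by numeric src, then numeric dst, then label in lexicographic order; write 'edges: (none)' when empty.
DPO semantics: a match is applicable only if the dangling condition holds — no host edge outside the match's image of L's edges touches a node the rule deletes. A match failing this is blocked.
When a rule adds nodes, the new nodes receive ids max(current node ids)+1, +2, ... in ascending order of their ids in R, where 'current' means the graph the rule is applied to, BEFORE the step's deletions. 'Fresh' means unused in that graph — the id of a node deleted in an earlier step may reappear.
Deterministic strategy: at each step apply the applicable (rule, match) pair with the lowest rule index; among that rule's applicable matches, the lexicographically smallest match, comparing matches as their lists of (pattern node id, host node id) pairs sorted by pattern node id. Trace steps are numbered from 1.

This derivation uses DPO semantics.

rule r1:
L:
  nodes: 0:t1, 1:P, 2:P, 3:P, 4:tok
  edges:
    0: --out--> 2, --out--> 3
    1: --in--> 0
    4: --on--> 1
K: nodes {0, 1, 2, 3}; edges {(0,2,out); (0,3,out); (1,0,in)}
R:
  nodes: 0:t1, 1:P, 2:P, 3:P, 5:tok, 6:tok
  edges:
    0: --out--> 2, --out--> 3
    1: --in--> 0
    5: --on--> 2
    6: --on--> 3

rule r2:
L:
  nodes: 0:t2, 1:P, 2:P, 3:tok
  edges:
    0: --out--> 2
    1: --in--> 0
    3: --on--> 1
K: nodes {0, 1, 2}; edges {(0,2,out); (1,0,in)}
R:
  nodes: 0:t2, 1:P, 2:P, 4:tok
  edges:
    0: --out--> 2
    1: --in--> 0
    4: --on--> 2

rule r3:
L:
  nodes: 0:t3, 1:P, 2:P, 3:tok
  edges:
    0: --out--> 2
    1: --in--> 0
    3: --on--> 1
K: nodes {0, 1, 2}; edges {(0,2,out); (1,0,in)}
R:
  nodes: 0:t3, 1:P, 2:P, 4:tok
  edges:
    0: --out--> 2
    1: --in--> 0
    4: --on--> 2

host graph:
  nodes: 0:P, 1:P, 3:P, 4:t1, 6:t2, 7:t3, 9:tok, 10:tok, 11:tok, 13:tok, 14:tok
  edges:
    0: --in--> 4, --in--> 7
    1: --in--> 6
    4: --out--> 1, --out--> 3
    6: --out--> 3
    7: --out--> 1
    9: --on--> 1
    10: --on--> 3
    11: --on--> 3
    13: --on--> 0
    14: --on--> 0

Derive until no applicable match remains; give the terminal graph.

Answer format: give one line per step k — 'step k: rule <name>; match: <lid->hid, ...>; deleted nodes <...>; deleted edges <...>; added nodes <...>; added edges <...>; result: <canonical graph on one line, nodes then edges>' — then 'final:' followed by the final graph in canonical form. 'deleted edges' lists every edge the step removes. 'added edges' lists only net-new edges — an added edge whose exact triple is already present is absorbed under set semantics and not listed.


step 1: rule r1; match: 0->4, 1->0, 2->1, 3->3, 4->13; deleted nodes 13; deleted edges (13,0,on); added nodes 15, 16; added edges (15,1,on); (16,3,on); result: nodes: 0:P, 1:P, 3:P, 4:t1, 6:t2, 7:t3, 9:tok, 10:tok, 11:tok, 14:tok, 15:tok, 16:tok edges: (0,4,in); (0,7,in); (1,6,in); (4,1,out); (4,3,out); (6,3,out); (7,1,out); (9,1,on); (10,3,on); (11,3,on); (14,0,on); (15,1,on); (16,3,on)
step 2: rule r1; match: 0->4, 1->0, 2->1, 3->3, 4->14; deleted nodes 14; deleted edges (14,0,on); added nodes 17, 18; added edges (17,1,on); (18,3,on); result: nodes: 0:P, 1:P, 3:P, 4:t1, 6:t2, 7:t3, 9:tok, 10:tok, 11:tok, 15:tok, 16:tok, 17:tok, 18:tok edges: (0,4,in); (0,7,in); (1,6,in); (4,1,out); (4,3,out); (6,3,out); (7,1,out); (9,1,on); (10,3,on); (11,3,on); (15,1,on); (16,3,on); (17,1,on); (18,3,on)
step 3: rule r2; match: 0->6, 1->1, 2->3, 3->9; deleted nodes 9; deleted edges (9,1,on); added nodes 19; added edges (19,3,on); result: nodes: 0:P, 1:P, 3:P, 4:t1, 6:t2, 7:t3, 10:tok, 11:tok, 15:tok, 16:tok, 17:tok, 18:tok, 19:tok edges: (0,4,in); (0,7,in); (1,6,in); (4,1,out); (4,3,out); (6,3,out); (7,1,out); (10,3,on); (11,3,on); (15,1,on); (16,3,on); (17,1,on); (18,3,on); (19,3,on)
step 4: rule r2; match: 0->6, 1->1, 2->3, 3->15; deleted nodes 15; deleted edges (15,1,on); added nodes 20; added edges (20,3,on); result: nodes: 0:P, 1:P, 3:P, 4:t1, 6:t2, 7:t3, 10:tok, 11:tok, 16:tok, 17:tok, 18:tok, 19:tok, 20:tok edges: (0,4,in); (0,7,in); (1,6,in); (4,1,out); (4,3,out); (6,3,out); (7,1,out); (10,3,on); (11,3,on); (16,3,on); (17,1,on); (18,3,on); (19,3,on); (20,3,on)
step 5: rule r2; match: 0->6, 1->1, 2->3, 3->17; deleted nodes 17; deleted edges (17,1,on); added nodes 21; added edges (21,3,on); result: nodes: 0:P, 1:P, 3:P, 4:t1, 6:t2, 7:t3, 10:tok, 11:tok, 16:tok, 18:tok, 19:tok, 20:tok, 21:tok edges: (0,4,in); (0,7,in); (1,6,in); (4,1,out); (4,3,out); (6,3,out); (7,1,out); (10,3,on); (11,3,on); (16,3,on); (18,3,on); (19,3,on); (20,3,on); (21,3,on)
final:
nodes: 0:P, 1:P, 3:P, 4:t1, 6:t2, 7:t3, 10:tok, 11:tok, 16:tok, 18:tok, 19:tok, 20:tok, 21:tok
edges: (0,4,in); (0,7,in); (1,6,in); (4,1,out); (4,3,out); (6,3,out); (7,1,out); (10,3,on); (11,3,on); (16,3,on); (18,3,on); (19,3,on); (20,3,on); (21,3,on)


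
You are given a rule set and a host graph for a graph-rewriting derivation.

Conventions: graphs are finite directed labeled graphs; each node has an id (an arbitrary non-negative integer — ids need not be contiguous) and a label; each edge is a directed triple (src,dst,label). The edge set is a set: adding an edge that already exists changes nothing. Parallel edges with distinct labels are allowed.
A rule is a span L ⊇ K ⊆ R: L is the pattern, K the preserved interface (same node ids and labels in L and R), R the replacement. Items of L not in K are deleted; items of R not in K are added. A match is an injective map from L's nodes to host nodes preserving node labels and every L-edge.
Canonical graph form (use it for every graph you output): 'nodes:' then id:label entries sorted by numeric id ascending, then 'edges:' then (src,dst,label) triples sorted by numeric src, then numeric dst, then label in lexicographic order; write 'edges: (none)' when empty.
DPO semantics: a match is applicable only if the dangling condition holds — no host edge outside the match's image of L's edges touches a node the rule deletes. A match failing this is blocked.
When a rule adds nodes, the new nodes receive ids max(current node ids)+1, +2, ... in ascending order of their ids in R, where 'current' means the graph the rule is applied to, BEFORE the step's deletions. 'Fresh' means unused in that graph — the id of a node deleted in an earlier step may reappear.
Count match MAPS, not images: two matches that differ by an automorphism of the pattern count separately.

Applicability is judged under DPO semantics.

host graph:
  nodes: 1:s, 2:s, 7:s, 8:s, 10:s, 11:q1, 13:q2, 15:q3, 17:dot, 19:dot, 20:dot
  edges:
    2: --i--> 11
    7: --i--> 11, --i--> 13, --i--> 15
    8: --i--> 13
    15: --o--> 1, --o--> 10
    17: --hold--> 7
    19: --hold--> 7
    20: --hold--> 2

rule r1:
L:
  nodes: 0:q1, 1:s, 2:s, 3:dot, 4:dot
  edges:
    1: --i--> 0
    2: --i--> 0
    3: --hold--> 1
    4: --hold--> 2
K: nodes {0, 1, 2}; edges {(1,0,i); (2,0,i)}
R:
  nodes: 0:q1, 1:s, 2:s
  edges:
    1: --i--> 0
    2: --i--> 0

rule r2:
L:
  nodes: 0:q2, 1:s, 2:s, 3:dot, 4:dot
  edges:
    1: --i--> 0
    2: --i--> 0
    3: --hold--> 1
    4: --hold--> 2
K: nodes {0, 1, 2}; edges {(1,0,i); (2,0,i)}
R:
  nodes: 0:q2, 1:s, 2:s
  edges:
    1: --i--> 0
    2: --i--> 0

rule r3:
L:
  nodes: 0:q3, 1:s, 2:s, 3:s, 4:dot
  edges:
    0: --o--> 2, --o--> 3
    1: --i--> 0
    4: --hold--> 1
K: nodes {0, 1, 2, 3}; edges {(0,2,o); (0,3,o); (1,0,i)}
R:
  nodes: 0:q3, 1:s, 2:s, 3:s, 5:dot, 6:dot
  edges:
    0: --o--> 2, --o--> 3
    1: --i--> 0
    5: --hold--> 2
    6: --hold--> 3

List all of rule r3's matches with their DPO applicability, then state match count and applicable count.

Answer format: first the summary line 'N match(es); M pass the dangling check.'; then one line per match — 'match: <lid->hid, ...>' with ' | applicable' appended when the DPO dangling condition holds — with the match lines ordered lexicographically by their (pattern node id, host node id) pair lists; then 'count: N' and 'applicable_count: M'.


4 match(es); 4 pass the dangling check.
match: 0->15, 1->7, 2->1, 3->10, 4->17 | applicable
match: 0->15, 1->7, 2->1, 3->10, 4->19 | applicable
match: 0->15, 1->7, 2->10, 3->1, 4->17 | applicable
match: 0->15, 1->7, 2->10, 3->1, 4->19 | applicable
count: 4
applicable_count: 4


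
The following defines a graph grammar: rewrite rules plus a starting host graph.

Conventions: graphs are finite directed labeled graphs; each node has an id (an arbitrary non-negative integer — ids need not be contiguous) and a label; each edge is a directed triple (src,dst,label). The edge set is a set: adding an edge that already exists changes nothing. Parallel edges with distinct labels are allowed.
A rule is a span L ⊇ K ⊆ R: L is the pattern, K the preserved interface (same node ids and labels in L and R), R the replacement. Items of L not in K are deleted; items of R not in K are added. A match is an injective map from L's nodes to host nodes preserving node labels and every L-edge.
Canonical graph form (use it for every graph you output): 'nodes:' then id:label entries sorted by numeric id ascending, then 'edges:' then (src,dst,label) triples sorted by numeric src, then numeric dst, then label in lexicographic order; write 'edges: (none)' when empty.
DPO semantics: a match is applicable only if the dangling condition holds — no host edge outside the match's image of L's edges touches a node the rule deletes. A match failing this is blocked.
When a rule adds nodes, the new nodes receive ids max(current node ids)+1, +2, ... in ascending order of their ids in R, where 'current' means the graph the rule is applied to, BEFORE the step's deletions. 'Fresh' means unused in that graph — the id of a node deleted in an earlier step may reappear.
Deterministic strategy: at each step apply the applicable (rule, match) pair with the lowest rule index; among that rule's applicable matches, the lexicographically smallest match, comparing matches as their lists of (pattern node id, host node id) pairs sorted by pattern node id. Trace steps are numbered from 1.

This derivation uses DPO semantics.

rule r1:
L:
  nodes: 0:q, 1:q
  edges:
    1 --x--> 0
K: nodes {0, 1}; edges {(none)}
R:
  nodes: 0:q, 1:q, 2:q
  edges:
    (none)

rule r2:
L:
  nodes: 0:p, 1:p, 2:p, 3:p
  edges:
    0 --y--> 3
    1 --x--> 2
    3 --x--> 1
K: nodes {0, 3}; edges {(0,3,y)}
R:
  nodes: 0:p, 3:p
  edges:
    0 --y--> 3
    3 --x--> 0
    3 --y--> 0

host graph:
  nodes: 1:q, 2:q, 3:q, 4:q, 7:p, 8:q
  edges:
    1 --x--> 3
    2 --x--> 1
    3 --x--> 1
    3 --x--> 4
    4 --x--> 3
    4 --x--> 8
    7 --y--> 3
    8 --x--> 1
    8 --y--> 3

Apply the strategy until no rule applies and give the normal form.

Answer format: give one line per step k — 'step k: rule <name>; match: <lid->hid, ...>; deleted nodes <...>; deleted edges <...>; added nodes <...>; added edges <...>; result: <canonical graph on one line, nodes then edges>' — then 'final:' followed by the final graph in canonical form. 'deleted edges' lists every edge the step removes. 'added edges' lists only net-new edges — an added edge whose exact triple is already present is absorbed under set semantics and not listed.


step 1: rule r1; match: 0->1, 1->2; deleted nodes (none); deleted edges (2,1,x); added nodes 9; added edges (none); result: nodes: 1:q, 2:q, 3:q, 4:q, 7:p, 8:q, 9:q edges: (1,3,x); (3,1,x); (3,4,x); (4,3,x); (4,8,x); (7,3,y); (8,1,x); (8,3,y)
step 2: rule r1; match: 0->1, 1->3; deleted nodes (none); deleted edges (3,1,x); added nodes 10; added edges (none); result: nodes: 1:q, 2:q, 3:q, 4:q, 7:p, 8:q, 9:q, 10:q edges: (1,3,x); (3,4,x); (4,3,x); (4,8,x); (7,3,y); (8,1,x); (8,3,y)
step 3: rule r1; match: 0->1, 1->8; deleted nodes (none); deleted edges (8,1,x); added nodes 11; added edges (none); result: nodes: 1:q, 2:q, 3:q, 4:q, 7:p, 8:q, 9:q, 10:q, 11:q edges: (1,3,x); (3,4,x); (4,3,x); (4,8,x); (7,3,y); (8,3,y)
step 4: rule r1; match: 0->3, 1->1; deleted nodes (none); deleted edges (1,3,x); added nodes 12; added edges (none); result: nodes: 1:q, 2:q, 3:q, 4:q, 7:p, 8:q, 9:q, 10:q, 11:q, 12:q edges: (3,4,x); (4,3,x); (4,8,x); (7,3,y); (8,3,y)
step 5: rule r1; match: 0->3, 1->4; deleted nodes (none); deleted edges (4,3,x); added nodes 13; added edges (none); result: nodes: 1:q, 2:q, 3:q, 4:q, 7:p, 8:q, 9:q, 10:q, 11:q, 12:q, 13:q edges: (3,4,x); (4,8,x); (7,3,y); (8,3,y)
step 6: rule r1; match: 0->4, 1->3; deleted nodes (none); deleted edges (3,4,x); added nodes 14; added edges (none); result: nodes: 1:q, 2:q, 3:q, 4:q, 7:p, 8:q, 9:q, 10:q, 11:q, 12:q, 13:q, 14:q edges: (4,8,x); (7,3,y); (8,3,y)
step 7: rule r1; match: 0->8, 1->4; deleted nodes (none); deleted edges (4,8,x); added nodes 15; added edges (none); result: nodes: 1:q, 2:q, 3:q, 4:q, 7:p, 8:q, 9:q, 10:q, 11:q, 12:q, 13:q, 14:q, 15:q edges: (7,3,y); (8,3,y)
final:
nodes: 1:q, 2:q, 3:q, 4:q, 7:p, 8:q, 9:q, 10:q, 11:q, 12:q, 13:q, 14:q, 15:q
edges: (7,3,y); (8,3,y)


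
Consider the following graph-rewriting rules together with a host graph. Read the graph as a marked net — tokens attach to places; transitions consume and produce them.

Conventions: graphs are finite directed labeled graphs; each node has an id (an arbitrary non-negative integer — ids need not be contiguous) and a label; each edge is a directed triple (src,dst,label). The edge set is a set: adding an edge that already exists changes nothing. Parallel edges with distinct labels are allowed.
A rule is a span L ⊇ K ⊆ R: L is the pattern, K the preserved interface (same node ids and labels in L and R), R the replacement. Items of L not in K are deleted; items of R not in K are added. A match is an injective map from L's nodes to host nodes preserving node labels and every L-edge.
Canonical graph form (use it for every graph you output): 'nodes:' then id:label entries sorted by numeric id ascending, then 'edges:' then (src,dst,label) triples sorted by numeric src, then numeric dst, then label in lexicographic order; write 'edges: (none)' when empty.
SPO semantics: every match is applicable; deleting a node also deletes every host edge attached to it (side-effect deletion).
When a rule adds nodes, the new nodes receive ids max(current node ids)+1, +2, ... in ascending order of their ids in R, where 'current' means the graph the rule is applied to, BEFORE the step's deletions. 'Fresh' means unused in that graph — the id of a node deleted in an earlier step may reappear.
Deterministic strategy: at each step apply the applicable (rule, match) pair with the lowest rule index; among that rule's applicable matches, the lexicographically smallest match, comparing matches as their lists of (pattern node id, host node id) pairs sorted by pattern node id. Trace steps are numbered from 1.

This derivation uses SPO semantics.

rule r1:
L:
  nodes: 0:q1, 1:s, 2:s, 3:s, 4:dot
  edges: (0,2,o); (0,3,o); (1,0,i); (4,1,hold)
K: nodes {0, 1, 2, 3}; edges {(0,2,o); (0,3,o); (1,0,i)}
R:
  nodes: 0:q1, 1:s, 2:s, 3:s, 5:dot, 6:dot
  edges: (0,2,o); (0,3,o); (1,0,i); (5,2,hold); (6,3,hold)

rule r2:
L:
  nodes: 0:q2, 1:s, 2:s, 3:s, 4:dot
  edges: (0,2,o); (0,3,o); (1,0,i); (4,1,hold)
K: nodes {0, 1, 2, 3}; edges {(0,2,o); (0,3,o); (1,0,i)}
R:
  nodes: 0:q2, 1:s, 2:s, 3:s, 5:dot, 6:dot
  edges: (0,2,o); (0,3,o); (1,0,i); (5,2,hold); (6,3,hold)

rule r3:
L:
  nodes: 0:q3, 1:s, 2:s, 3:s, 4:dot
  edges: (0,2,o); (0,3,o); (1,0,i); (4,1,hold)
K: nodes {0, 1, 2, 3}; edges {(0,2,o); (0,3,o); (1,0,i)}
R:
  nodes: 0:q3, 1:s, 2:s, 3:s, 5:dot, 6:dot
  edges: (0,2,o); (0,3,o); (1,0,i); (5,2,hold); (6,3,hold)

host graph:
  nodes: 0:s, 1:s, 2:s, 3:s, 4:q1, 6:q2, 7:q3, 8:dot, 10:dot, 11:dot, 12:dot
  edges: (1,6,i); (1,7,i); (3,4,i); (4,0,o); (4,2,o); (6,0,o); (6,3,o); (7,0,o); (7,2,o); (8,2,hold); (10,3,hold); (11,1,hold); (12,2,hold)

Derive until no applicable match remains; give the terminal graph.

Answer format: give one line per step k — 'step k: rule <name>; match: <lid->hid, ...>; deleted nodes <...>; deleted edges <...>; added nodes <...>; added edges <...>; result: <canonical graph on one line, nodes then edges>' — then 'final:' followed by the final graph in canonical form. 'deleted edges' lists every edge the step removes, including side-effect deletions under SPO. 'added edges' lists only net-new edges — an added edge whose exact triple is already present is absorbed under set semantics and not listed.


step 1: rule r1; match: 0->4, 1->3, 2->0, 3->2, 4->10; deleted nodes 10; deleted edges (10,3,hold); added nodes 13, 14; added edges (13,0,hold); (14,2,hold); result: nodes: 0:s, 1:s, 2:s, 3:s, 4:q1, 6:q2, 7:q3, 8:dot, 11:dot, 12:dot, 13:dot, 14:dot edges: (1,6,i); (1,7,i); (3,4,i); (4,0,o); (4,2,o); (6,0,o); (6,3,o); (7,0,o); (7,2,o); (8,2,hold); (11,1,hold); (12,2,hold); (13,0,hold); (14,2,hold)
step 2: rule r2; match: 0->6, 1->1, 2->0, 3->3, 4->11; deleted nodes 11; deleted edges (11,1,hold); added nodes 15, 16; added edges (15,0,hold); (16,3,hold); result: nodes: 0:s, 1:s, 2:s, 3:s, 4:q1, 6:q2, 7:q3, 8:dot, 12:dot, 13:dot, 14:dot, 15:dot, 16:dot edges: (1,6,i); (1,7,i); (3,4,i); (4,0,o); (4,2,o); (6,0,o); (6,3,o); (7,0,o); (7,2,o); (8,2,hold); (12,2,hold); (13,0,hold); (14,2,hold); (15,0,hold); (16,3,hold)
step 3: rule r1; match: 0->4, 1->3, 2->0, 3->2, 4->16; deleted nodes 16; deleted edges (16,3,hold); added nodes 17, 18; added edges (17,0,hold); (18,2,hold); result: nodes: 0:s, 1:s, 2:s, 3:s, 4:q1, 6:q2, 7:q3, 8:dot, 12:dot, 13:dot, 14:dot, 15:dot, 17:dot, 18:dot edges: (1,6,i); (1,7,i); (3,4,i); (4,0,o); (4,2,o); (6,0,o); (6,3,o); (7,0,o); (7,2,o); (8,2,hold); (12,2,hold); (13,0,hold); (14,2,hold); (15,0,hold); (17,0,hold); (18,2,hold)
final:
nodes: 0:s, 1:s, 2:s, 3:s, 4:q1, 6:q2, 7:q3, 8:dot, 12:dot, 13:dot, 14:dot, 15:dot, 17:dot, 18:dot
edges: (1,6,i); (1,7,i); (3,4,i); (4,0,o); (4,2,o); (6,0,o); (6,3,o); (7,0,o); (7,2,o); (8,2,hold); (12,2,hold); (13,0,hold); (14,2,hold); (15,0,hold); (17,0,hold); (18,2,hold)
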